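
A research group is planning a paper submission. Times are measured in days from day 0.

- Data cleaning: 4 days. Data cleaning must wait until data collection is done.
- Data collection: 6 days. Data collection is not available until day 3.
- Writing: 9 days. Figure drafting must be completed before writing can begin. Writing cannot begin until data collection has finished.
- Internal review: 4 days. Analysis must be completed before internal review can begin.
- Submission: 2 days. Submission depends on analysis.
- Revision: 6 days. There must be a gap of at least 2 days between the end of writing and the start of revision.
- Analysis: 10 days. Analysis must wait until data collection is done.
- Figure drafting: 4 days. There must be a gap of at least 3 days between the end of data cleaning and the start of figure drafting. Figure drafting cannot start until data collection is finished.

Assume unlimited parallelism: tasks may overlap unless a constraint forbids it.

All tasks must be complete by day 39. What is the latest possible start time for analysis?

25

Nothing follows internal review; the deadline of day 39 is its only limit. It must start by 39 − 4 = day 35.
To finish by day 39, submission (duration 2) must start no later than day 37.
Analysis must finish in time for internal review (must start by day 35); submission (must start by day 37). The tightest is day 35, so analysis must start by 35 − 10 = day 25.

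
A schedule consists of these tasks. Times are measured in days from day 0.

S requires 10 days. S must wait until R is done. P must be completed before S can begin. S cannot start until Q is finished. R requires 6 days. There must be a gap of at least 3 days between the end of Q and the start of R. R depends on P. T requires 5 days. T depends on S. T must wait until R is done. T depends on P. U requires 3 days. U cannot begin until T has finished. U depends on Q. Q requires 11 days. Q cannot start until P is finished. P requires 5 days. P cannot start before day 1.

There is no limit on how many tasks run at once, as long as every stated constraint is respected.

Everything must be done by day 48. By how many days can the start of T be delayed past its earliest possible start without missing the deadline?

After its own release at day 1, P can start at day 1 and finishes at day 6.
After P (finishes day 6), Q can start at day 6 and finishes at day 17.
R cannot start until Q (finishes day 17, plus 3-day gap → day 20); P (finishes day 6). The controlling bound is day 20, so R finishes at 20 + 6 = day 26.
S needs all of R (finishes day 26); P (finishes day 6); Q (finishes day 17). That puts its earliest start at day 26; it finishes at 26 + 10 = day 36.
T has to wait for S (finishes day 36); R (finishes day 26); P (finishes day 6). The latest of these is day 36, so T runs day 36 to 36 + 5 = day 41.

Working backward from the deadline:
To finish by day 48, U (duration 3) must start no later than day 45.
T has to be done before U (must start by day 45). That means finishing by day 45, i.e. starting by 45 − 5 = day 40.
So T can start as early as day 36 and as late as day 40, giving 40 − 36 = 4 days of slack.

4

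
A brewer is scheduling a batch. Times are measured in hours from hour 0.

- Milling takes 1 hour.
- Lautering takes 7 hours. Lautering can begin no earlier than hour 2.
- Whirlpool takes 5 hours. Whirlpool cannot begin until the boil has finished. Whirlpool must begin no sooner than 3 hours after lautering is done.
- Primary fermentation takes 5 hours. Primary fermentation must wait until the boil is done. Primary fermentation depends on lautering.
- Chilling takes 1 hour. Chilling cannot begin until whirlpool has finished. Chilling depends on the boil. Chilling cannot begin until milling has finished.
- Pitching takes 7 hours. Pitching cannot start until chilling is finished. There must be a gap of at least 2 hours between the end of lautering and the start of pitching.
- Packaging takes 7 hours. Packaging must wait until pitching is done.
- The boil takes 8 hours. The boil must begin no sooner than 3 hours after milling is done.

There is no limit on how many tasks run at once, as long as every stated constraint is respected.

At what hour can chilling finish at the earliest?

18

After its own release at hour 2, lautering can start at hour 2 and finishes at hour 9.
Nothing blocks milling, so it runs from hour 0 to hour 1.
The boil cannot begin until milling (finishes hour 1, plus 3-hour gap → hour 4). It runs from hour 4 to 4 + 8 = hour 12.
Whirlpool needs all of the boil (finishes hour 12); lautering (finishes hour 9, plus 3-hour gap → hour 12). That puts its earliest start at hour 12; it finishes at 12 + 5 = hour 17.
For chilling: whirlpool (finishes hour 17); the boil (finishes hour 12); milling (finishes hour 1). Taking the maximum gives a start of hour 17, and it finishes at 17 + 1 = hour 18.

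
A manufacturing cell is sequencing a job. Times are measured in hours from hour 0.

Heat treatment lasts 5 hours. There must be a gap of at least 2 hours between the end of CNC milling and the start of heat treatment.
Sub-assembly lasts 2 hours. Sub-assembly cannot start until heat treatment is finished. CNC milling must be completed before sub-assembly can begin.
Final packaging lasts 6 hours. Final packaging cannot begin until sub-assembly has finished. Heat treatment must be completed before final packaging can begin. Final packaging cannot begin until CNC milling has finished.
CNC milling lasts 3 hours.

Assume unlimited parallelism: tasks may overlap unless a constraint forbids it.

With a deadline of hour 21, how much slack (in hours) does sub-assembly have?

3

CNC milling has no prerequisites, so it starts at hour 0 and finishes at hour 3.
Heat treatment waits on CNC milling (finishes hour 3, plus 2-hour gap → hour 5), so it starts at hour 5 and finishes at 5 + 5 = hour 10.
Sub-assembly needs all of heat treatment (finishes hour 10); CNC milling (finishes hour 3). That puts its earliest start at hour 10; it finishes at 10 + 2 = hour 12.

Working backward from the deadline:
Final packaging has no dependents, so it just needs to finish by hour 21. Starting by 21 − 6 = hour 15 achieves that.
Sub-assembly must finish before final packaging (must start by hour 15). With a 2-hour duration, sub-assembly must start by 15 − 2 = hour 13.
So sub-assembly can start as early as hour 10 and as late as hour 13, giving 13 − 10 = 3 hours of slack.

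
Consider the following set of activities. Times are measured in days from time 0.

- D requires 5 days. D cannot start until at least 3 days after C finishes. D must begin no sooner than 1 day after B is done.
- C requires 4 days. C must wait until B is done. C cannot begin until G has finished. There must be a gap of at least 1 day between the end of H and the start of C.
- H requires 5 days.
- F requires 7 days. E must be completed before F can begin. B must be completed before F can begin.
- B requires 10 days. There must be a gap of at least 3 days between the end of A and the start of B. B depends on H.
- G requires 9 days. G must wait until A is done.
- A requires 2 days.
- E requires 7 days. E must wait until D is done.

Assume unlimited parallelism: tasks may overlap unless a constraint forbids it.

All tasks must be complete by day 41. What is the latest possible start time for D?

22

F has no dependents, so it just needs to finish by day 41. Starting by 41 − 7 = day 34 achieves that.
E has to be done before F (must start by day 34). That means finishing by day 34, i.e. starting by 34 − 7 = day 27.
D feeds into E (must start by day 27); so D must finish by day 27 and therefore start by day 22.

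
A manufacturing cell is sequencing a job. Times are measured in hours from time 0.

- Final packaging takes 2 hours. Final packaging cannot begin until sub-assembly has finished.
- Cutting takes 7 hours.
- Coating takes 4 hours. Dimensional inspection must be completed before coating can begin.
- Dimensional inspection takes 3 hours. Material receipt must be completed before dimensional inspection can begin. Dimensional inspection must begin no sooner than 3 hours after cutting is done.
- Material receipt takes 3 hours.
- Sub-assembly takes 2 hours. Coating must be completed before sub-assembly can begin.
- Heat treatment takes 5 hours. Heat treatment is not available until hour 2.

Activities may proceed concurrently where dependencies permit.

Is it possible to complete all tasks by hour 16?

No

Heat treatment waits on its own release at hour 2, so it starts at hour 2 and finishes at 2 + 5 = hour 7.
Cutting has no prerequisites, so it starts at hour 0 and finishes at hour 7.
Nothing blocks material receipt, so it runs from hour 0 to hour 3.
Dimensional inspection needs all of material receipt (finishes hour 3); cutting (finishes hour 7, plus 3-hour gap → hour 10). That puts its earliest start at hour 10; it finishes at 10 + 3 = hour 13.
Coating waits on dimensional inspection (finishes hour 13), so it starts at hour 13 and finishes at 13 + 4 = hour 17.
Sub-assembly waits on coating (finishes hour 17), so it starts at hour 17 and finishes at 17 + 2 = hour 19.
After sub-assembly (finishes hour 19), final packaging can start at hour 19 and finishes at hour 21.
The earliest everything can be done is hour 21, which is after the deadline of 16, so it is not possible.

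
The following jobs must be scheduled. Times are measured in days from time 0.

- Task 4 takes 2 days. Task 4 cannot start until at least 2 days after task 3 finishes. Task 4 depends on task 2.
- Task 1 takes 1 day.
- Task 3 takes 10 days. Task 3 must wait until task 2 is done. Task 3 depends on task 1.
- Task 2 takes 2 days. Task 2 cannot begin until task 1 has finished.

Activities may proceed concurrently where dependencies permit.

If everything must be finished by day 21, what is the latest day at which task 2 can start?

5

Task 4 must finish by day 21; it takes 2 days, so it must start by 21 − 2 = day 19.
Task 3 feeds into task 4 (must start by day 19, minus 2-day gap → day 17); so task 3 must finish by day 17 and therefore start by day 7.
Task 2 has several dependents: task 3 (must start by day 7); task 4 (must start by day 19). The earliest of those limits is day 7, so task 2 must start by 7 − 2 = day 5.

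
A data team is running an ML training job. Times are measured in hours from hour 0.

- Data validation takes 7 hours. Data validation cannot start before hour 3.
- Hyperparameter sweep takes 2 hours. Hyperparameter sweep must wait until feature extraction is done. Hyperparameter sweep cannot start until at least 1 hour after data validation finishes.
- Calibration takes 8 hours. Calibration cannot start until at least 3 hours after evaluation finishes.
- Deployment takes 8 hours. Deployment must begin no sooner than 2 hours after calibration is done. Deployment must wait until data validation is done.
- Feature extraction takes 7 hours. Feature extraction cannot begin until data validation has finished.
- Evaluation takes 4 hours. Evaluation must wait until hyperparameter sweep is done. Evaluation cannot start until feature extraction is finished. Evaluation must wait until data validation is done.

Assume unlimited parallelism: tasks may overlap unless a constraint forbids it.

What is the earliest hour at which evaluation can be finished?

23

Data validation waits on its own release at hour 3, so it starts at hour 3 and finishes at 3 + 7 = hour 10.
Feature extraction cannot begin until data validation (finishes hour 10). It runs from hour 10 to 10 + 7 = hour 17.
Hyperparameter sweep has to wait for feature extraction (finishes hour 17); data validation (finishes hour 10, plus 1-hour gap → hour 11). The latest of these is hour 17, so hyperparameter sweep runs hour 17 to 17 + 2 = hour 19.
Evaluation has to wait for hyperparameter sweep (finishes hour 19); feature extraction (finishes hour 17); data validation (finishes hour 10). The latest of these is hour 19, so evaluation runs hour 19 to 19 + 4 = hour 23.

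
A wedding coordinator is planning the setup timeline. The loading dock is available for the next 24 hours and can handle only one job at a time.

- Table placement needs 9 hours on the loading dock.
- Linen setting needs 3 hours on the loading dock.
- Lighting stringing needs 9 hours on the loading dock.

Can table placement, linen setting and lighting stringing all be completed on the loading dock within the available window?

Running back to back, the jobs need 9 + 3 + 9 = 21 hours on the loading dock.
Since 21 ≤ 24, they fit within the window.

Yes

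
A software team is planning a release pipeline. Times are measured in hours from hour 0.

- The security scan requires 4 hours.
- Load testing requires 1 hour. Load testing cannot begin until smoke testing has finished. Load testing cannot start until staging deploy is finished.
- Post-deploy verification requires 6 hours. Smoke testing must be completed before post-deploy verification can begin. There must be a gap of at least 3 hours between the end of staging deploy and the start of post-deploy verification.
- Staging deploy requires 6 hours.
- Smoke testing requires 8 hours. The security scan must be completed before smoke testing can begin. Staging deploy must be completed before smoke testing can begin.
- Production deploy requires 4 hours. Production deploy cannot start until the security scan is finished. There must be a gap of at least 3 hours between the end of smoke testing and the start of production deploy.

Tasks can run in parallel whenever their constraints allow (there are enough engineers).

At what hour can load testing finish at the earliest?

15

Nothing blocks staging deploy, so it runs from hour 0 to hour 6.
The security scan has no prerequisites, so it starts at hour 0 and finishes at hour 4.
Smoke testing cannot start until the security scan (finishes hour 4); staging deploy (finishes hour 6). The controlling bound is hour 6, so smoke testing finishes at 6 + 8 = hour 14.
For load testing: smoke testing (finishes hour 14); staging deploy (finishes hour 6). Taking the maximum gives a start of hour 14, and it finishes at 14 + 1 = hour 15.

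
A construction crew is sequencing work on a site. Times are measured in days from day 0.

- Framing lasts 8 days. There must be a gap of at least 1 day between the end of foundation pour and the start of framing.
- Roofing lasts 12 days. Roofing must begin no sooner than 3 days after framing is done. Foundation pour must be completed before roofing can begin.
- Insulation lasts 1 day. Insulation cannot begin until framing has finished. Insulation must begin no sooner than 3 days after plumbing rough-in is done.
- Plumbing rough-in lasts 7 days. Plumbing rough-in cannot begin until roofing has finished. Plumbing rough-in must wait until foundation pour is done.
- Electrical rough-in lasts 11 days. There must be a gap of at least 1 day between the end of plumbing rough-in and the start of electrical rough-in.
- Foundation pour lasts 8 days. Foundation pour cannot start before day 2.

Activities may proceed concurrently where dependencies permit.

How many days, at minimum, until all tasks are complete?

Foundation pour waits on its own release at day 2, so it starts at day 2 and finishes at 2 + 8 = day 10.
Framing cannot begin until foundation pour (finishes day 10, plus 1-day gap → day 11). It runs from day 11 to 11 + 8 = day 19.
For roofing: framing (finishes day 19, plus 3-day gap → day 22); foundation pour (finishes day 10). Taking the maximum gives a start of day 22, and it finishes at 22 + 12 = day 34.
Plumbing rough-in cannot start until roofing (finishes day 34); foundation pour (finishes day 10). The controlling bound is day 34, so plumbing rough-in finishes at 34 + 7 = day 41.
For insulation: framing (finishes day 19); plumbing rough-in (finishes day 41, plus 3-day gap → day 44). Taking the maximum gives a start of day 44, and it finishes at 44 + 1 = day 45.
Electrical rough-in cannot begin until plumbing rough-in (finishes day 41, plus 1-day gap → day 42). It runs from day 42 to 42 + 11 = day 53.
All tasks are finished once the last one completes. Finish times: Foundation pour at 10, Framing at 19, Roofing at 34, Plumbing rough-in at 41, Electrical rough-in at 53, Insulation at 45. The latest is day 53.

53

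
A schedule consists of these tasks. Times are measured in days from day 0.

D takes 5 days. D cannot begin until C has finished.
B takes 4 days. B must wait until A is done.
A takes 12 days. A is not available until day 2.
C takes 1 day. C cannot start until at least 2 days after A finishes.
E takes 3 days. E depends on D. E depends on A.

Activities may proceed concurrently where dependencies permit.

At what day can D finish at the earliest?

22

A waits on its own release at day 2, so it starts at day 2 and finishes at 2 + 12 = day 14.
C cannot begin until A (finishes day 14, plus 2-day gap → day 16). It runs from day 16 to 16 + 1 = day 17.
D cannot begin until C (finishes day 17). It runs from day 17 to 17 + 5 = day 22.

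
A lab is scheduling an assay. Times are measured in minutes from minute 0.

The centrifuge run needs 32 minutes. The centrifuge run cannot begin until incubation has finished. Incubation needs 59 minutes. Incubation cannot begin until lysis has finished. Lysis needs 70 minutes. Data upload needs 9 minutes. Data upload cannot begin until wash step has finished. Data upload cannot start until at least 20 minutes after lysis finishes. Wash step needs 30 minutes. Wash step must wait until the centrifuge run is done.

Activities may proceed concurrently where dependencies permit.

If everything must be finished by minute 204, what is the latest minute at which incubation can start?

Data upload must finish by minute 204; it takes 9 minutes, so it must start by 204 − 9 = minute 195.
Since data upload (must start by minute 195) depends on it, wash step must finish by minute 195. Backing off its 30-minute duration gives a latest start of minute 165.
The centrifuge run feeds into wash step (must start by minute 165); so the centrifuge run must finish by minute 165 and therefore start by minute 133.
Incubation must finish before the centrifuge run (must start by minute 133). With a 59-minute duration, incubation must start by 133 − 59 = minute 74.

74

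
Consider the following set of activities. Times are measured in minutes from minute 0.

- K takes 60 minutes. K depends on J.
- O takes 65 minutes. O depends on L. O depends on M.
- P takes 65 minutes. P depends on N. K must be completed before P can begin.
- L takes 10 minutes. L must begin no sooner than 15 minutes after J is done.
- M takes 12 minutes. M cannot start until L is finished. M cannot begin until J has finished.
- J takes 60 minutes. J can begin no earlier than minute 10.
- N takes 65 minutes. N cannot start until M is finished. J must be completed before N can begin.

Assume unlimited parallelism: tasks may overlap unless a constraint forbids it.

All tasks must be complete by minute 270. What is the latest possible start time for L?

P must finish by minute 270; it takes 65 minutes, so it must start by 270 − 65 = minute 205.
N feeds into P (must start by minute 205); so N must finish by minute 205 and therefore start by minute 140.
O must finish by minute 270; it takes 65 minutes, so it must start by 270 − 65 = minute 205.
M feeds N (must start by minute 140); O (must start by minute 205). Taking the minimum, M must finish by minute 140 and start by 140 − 12 = minute 128.
L must finish in time for M (must start by minute 128); O (must start by minute 205). The tightest is minute 128, so L must start by 128 − 10 = minute 118.

118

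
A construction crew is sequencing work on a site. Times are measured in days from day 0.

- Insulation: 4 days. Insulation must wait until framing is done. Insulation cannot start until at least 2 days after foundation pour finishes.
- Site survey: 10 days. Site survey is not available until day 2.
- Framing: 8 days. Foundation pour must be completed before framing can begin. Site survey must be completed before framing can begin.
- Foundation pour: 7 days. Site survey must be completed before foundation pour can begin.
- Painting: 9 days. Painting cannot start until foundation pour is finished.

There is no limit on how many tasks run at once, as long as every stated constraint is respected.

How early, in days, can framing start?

After its own release at day 2, site survey can start at day 2 and finishes at day 12.
Foundation pour cannot begin until site survey (finishes day 12). It runs from day 12 to 12 + 7 = day 19.
Framing waits on foundation pour (finishes day 19); site survey (finishes day 12). The latest of these is day 19, which is the earliest framing can start.

19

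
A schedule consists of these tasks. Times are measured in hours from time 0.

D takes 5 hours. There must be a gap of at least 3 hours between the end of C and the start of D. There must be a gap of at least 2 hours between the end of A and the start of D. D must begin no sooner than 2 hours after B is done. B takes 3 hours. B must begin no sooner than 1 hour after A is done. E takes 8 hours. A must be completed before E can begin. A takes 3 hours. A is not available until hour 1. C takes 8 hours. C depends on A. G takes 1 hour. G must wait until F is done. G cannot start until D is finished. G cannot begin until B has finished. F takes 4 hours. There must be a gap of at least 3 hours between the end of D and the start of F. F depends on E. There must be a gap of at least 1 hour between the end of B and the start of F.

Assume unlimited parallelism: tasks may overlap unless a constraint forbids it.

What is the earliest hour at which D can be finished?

After its own release at hour 1, A can start at hour 1 and finishes at hour 4.
After A (finishes hour 4), C can start at hour 4 and finishes at hour 12.
B cannot begin until A (finishes hour 4, plus 1-hour gap → hour 5). It runs from hour 5 to 5 + 3 = hour 8.
D needs all of C (finishes hour 12, plus 3-hour gap → hour 15); A (finishes hour 4, plus 2-hour gap → hour 6); B (finishes hour 8, plus 2-hour gap → hour 10). That puts its earliest start at hour 15; it finishes at 15 + 5 = hour 20.

20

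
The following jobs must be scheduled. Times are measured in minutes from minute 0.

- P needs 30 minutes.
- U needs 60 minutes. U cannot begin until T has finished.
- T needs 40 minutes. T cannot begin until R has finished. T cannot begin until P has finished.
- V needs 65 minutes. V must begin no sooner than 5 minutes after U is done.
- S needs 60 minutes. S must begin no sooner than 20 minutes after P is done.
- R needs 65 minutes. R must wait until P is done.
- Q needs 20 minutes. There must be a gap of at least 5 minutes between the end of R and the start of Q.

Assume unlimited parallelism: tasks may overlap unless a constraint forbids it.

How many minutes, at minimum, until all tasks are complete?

P has no prerequisites, so it starts at minute 0 and finishes at minute 30.
S waits on P (finishes minute 30, plus 20-minute gap → minute 50), so it starts at minute 50 and finishes at 50 + 60 = minute 110.
After P (finishes minute 30), R can start at minute 30 and finishes at minute 95.
T has to wait for R (finishes minute 95); P (finishes minute 30). The latest of these is minute 95, so T runs minute 95 to 95 + 40 = minute 135.
U cannot begin until T (finishes minute 135). It runs from minute 135 to 135 + 60 = minute 195.
After U (finishes minute 195, plus 5-minute gap → minute 200), V can start at minute 200 and finishes at minute 265.
After R (finishes minute 95, plus 5-minute gap → minute 100), Q can start at minute 100 and finishes at minute 120.
All tasks are finished once the last one completes. Finish times: P at 30, Q at 120, R at 95, S at 110, T at 135, U at 195, V at 265. The latest is minute 265.

265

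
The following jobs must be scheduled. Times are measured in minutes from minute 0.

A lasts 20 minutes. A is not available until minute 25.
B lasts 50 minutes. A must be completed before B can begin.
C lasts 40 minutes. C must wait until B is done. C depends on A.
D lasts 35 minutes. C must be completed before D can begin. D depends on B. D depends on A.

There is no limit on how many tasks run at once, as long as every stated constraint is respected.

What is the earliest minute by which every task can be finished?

A cannot begin until its own release at minute 25. It runs from minute 25 to 25 + 20 = minute 45.
B cannot begin until A (finishes minute 45). It runs from minute 45 to 45 + 50 = minute 95.
C needs all of B (finishes minute 95); A (finishes minute 45). That puts its earliest start at minute 95; it finishes at 95 + 40 = minute 135.
For D: C (finishes minute 135); B (finishes minute 95); A (finishes minute 45). Taking the maximum gives a start of minute 135, and it finishes at 135 + 35 = minute 170.
All tasks are finished once the last one completes. Finish times: A at 45, B at 95, C at 135, D at 170. The latest is minute 170.

170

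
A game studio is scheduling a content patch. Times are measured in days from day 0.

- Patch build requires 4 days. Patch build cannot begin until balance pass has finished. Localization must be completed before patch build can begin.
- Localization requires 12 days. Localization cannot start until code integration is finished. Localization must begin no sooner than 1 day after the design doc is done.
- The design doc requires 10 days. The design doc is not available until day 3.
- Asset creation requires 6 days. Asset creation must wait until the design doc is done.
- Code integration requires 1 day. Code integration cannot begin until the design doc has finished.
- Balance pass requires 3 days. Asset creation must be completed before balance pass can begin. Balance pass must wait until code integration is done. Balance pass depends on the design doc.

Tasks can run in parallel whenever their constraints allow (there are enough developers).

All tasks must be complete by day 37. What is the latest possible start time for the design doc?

10

Patch build must finish by day 37; it takes 4 days, so it must start by 37 − 4 = day 33.
Balance pass has to be done before patch build (must start by day 33). That means finishing by day 33, i.e. starting by 33 − 3 = day 30.
Since balance pass (must start by day 30) depends on it, asset creation must finish by day 30. Backing off its 6-day duration gives a latest start of day 24.
Localization feeds into patch build (must start by day 33); so localization must finish by day 33 and therefore start by day 21.
For code integration: balance pass (must start by day 30); localization (must start by day 21). The most restrictive is day 21; with a 1-day duration, code integration must start by day 20.
The design doc must finish in time for asset creation (must start by day 24); code integration (must start by day 20); balance pass (must start by day 30); localization (must start by day 21, minus 1-day gap → day 20). The tightest is day 20, so the design doc must start by 20 − 10 = day 10.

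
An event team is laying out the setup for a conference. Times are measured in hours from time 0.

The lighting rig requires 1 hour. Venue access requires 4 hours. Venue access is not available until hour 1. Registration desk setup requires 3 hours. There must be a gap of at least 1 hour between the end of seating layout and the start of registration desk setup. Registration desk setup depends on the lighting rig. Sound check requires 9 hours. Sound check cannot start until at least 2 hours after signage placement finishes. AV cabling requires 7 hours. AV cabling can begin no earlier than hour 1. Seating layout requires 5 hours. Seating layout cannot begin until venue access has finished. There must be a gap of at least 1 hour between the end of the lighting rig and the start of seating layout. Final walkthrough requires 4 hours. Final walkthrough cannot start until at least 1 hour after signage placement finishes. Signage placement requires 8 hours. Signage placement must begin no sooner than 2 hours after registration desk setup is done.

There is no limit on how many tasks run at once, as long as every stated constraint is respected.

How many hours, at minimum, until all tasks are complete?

After its own release at hour 1, AV cabling can start at hour 1 and finishes at hour 8.
Nothing blocks the lighting rig, so it runs from hour 0 to hour 1.
Venue access waits on its own release at hour 1, so it starts at hour 1 and finishes at 1 + 4 = hour 5.
Seating layout cannot start until venue access (finishes hour 5); the lighting rig (finishes hour 1, plus 1-hour gap → hour 2). The controlling bound is hour 5, so seating layout finishes at 5 + 5 = hour 10.
Registration desk setup has to wait for seating layout (finishes hour 10, plus 1-hour gap → hour 11); the lighting rig (finishes hour 1). The latest of these is hour 11, so registration desk setup runs hour 11 to 11 + 3 = hour 14.
Signage placement cannot begin until registration desk setup (finishes hour 14, plus 2-hour gap → hour 16). It runs from hour 16 to 16 + 8 = hour 24.
Final walkthrough cannot begin until signage placement (finishes hour 24, plus 1-hour gap → hour 25). It runs from hour 25 to 25 + 4 = hour 29.
After signage placement (finishes hour 24, plus 2-hour gap → hour 26), sound check can start at hour 26 and finishes at hour 35.
All tasks are finished once the last one completes. Finish times: Venue access at 5, The lighting rig at 1, AV cabling at 8, Seating layout at 10, Registration desk setup at 14, Signage placement at 24, Sound check at 35, Final walkthrough at 29. The latest is hour 35.

35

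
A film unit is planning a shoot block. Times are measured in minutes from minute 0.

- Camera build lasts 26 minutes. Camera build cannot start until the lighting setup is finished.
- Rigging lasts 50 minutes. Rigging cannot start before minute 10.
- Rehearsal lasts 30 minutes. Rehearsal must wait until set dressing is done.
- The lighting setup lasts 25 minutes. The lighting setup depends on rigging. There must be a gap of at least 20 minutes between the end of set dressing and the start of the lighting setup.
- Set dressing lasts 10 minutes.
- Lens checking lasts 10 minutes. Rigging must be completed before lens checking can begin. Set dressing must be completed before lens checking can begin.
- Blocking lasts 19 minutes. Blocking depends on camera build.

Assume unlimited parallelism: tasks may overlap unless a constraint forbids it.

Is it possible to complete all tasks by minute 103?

Set dressing has no prerequisites, so it starts at minute 0 and finishes at minute 10.
Rehearsal waits on set dressing (finishes minute 10), so it starts at minute 10 and finishes at 10 + 30 = minute 40.
Rigging cannot begin until its own release at minute 10. It runs from minute 10 to 10 + 50 = minute 60.
For lens checking: rigging (finishes minute 60); set dressing (finishes minute 10). Taking the maximum gives a start of minute 60, and it finishes at 60 + 10 = minute 70.
The lighting setup has to wait for rigging (finishes minute 60); set dressing (finishes minute 10, plus 20-minute gap → minute 30). The latest of these is minute 60, so the lighting setup runs minute 60 to 60 + 25 = minute 85.
After the lighting setup (finishes minute 85), camera build can start at minute 85 and finishes at minute 111.
Blocking waits on camera build (finishes minute 111), so it starts at minute 111 and finishes at 111 + 19 = minute 130.
The earliest everything can be done is minute 130, which is after the deadline of 103, so it is not possible.

No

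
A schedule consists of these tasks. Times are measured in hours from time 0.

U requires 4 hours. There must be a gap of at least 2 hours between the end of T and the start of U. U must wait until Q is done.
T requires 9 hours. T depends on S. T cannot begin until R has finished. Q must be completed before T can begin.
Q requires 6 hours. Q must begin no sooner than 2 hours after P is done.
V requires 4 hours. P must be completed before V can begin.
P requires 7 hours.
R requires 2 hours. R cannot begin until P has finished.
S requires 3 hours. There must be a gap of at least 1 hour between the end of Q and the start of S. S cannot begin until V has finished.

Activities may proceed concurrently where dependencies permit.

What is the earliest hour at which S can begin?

P can start immediately at hour 0; it finishes at hour 7.
After P (finishes hour 7), V can start at hour 7 and finishes at hour 11.
Q cannot begin until P (finishes hour 7, plus 2-hour gap → hour 9). It runs from hour 9 to 9 + 6 = hour 15.
S waits on Q (finishes hour 15, plus 1-hour gap → hour 16); V (finishes hour 11). The latest of these is hour 16, which is the earliest S can start.

16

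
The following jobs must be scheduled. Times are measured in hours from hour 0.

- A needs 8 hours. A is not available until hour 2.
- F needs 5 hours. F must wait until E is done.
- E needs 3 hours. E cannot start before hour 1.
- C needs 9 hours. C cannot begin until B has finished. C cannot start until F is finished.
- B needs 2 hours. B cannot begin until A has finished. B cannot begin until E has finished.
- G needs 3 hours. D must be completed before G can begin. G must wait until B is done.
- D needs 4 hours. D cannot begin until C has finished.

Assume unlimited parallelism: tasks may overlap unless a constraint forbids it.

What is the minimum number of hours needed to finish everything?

E waits on its own release at hour 1, so it starts at hour 1 and finishes at 1 + 3 = hour 4.
F waits on E (finishes hour 4), so it starts at hour 4 and finishes at 4 + 5 = hour 9.
A waits on its own release at hour 2, so it starts at hour 2 and finishes at 2 + 8 = hour 10.
For B: A (finishes hour 10); E (finishes hour 4). Taking the maximum gives a start of hour 10, and it finishes at 10 + 2 = hour 12.
For C: B (finishes hour 12); F (finishes hour 9). Taking the maximum gives a start of hour 12, and it finishes at 12 + 9 = hour 21.
D waits on C (finishes hour 21), so it starts at hour 21 and finishes at 21 + 4 = hour 25.
G cannot start until D (finishes hour 25); B (finishes hour 12). The controlling bound is hour 25, so G finishes at 25 + 3 = hour 28.
All tasks are finished once the last one completes. Finish times: A at 10, B at 12, C at 21, D at 25, E at 4, F at 9, G at 28. The latest is hour 28.

28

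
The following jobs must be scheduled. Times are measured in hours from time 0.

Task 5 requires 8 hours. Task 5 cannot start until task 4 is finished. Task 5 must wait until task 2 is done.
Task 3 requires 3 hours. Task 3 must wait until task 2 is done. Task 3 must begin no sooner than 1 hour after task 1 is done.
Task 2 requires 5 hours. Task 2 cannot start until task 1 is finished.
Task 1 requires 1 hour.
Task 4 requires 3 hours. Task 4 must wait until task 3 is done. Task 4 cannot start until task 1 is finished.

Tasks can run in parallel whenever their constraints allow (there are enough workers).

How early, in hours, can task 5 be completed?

Nothing blocks task 1, so it runs from hour 0 to hour 1.
Task 2 cannot begin until task 1 (finishes hour 1). It runs from hour 1 to 1 + 5 = hour 6.
Task 3 cannot start until task 2 (finishes hour 6); task 1 (finishes hour 1, plus 1-hour gap → hour 2). The controlling bound is hour 6, so task 3 finishes at 6 + 3 = hour 9.
For task 4: task 3 (finishes hour 9); task 1 (finishes hour 1). Taking the maximum gives a start of hour 9, and it finishes at 9 + 3 = hour 12.
Task 5 cannot start until task 4 (finishes hour 12); task 2 (finishes hour 6). The controlling bound is hour 12, so task 5 finishes at 12 + 8 = hour 20.

20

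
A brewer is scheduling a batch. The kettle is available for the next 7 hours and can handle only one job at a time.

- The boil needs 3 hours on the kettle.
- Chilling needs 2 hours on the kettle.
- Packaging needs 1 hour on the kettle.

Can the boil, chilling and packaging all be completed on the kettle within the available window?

Running back to back, the jobs need 3 + 2 + 1 = 6 hours on the kettle.
Since 6 ≤ 7, they fit within the window.

Yes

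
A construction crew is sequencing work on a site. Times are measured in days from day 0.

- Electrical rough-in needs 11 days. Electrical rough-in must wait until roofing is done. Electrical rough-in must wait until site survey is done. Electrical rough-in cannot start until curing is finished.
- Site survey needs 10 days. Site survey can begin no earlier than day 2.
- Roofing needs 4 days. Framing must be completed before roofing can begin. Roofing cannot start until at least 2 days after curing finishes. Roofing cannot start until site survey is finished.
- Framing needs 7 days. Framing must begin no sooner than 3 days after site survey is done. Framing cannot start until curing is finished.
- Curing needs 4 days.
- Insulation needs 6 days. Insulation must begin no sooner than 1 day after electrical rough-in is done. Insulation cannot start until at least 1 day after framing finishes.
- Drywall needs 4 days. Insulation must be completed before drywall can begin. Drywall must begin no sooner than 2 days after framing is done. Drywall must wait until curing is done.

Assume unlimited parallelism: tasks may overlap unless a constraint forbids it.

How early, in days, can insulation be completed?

Nothing blocks curing, so it runs from day 0 to day 4.
Site survey cannot begin until its own release at day 2. It runs from day 2 to 2 + 10 = day 12.
Framing cannot start until site survey (finishes day 12, plus 3-day gap → day 15); curing (finishes day 4). The controlling bound is day 15, so framing finishes at 15 + 7 = day 22.
Roofing needs all of framing (finishes day 22); curing (finishes day 4, plus 2-day gap → day 6); site survey (finishes day 12). That puts its earliest start at day 22; it finishes at 22 + 4 = day 26.
Electrical rough-in needs all of roofing (finishes day 26); site survey (finishes day 12); curing (finishes day 4). That puts its earliest start at day 26; it finishes at 26 + 11 = day 37.
Insulation has to wait for electrical rough-in (finishes day 37, plus 1-day gap → day 38); framing (finishes day 22, plus 1-day gap → day 23). The latest of these is day 38, so insulation runs day 38 to 38 + 6 = day 44.

44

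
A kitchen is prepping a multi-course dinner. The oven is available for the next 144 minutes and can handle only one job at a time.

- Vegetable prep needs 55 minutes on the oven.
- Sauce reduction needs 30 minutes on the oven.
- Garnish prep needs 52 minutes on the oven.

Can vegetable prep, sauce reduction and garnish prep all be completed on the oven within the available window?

Running back to back, the jobs need 55 + 30 + 52 = 137 minutes on the oven.
Since 137 ≤ 144, they fit within the window.

Yes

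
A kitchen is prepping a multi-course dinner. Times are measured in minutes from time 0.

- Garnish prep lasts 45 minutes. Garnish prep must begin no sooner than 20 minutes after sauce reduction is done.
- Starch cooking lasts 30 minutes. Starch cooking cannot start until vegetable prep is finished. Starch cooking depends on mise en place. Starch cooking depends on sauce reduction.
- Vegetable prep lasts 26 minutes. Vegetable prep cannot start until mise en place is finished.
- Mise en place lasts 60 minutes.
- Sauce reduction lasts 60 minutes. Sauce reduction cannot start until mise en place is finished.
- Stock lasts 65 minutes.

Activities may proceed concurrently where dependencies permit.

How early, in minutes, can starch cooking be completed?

150

Mise en place has no prerequisites, so it starts at minute 0 and finishes at minute 60.
After mise en place (finishes minute 60), sauce reduction can start at minute 60 and finishes at minute 120.
After mise en place (finishes minute 60), vegetable prep can start at minute 60 and finishes at minute 86.
Starch cooking needs all of vegetable prep (finishes minute 86); mise en place (finishes minute 60); sauce reduction (finishes minute 120). That puts its earliest start at minute 120; it finishes at 120 + 30 = minute 150.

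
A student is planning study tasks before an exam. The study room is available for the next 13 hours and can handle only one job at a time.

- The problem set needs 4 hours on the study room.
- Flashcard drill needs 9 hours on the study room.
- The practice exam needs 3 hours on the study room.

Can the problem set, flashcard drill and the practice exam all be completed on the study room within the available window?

No

Running back to back, the jobs need 4 + 9 + 3 = 16 hours on the study room.
Since 16 > 13, they cannot all fit.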